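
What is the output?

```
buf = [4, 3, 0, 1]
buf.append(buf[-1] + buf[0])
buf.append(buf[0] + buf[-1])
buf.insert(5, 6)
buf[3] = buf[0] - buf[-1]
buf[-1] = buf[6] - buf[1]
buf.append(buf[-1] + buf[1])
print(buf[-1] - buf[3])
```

14

append buf[-1]+buf[0] = 1+4 = 5 → [4, 3, 0, 1, 5]
append buf[0]+buf[-1] = 4+5 = 9 → [4, 3, 0, 1, 5, 9]
insert 6 at 5 → [4, 3, 0, 1, 5, 6, 9]
buf[3] = buf[0]-buf[-1] = 4-9 = -5 → [4, 3, 0, -5, 5, 6, 9]
buf[-1] = buf[6]-buf[1] = 9-3 = 6 → [4, 3, 0, -5, 5, 6, 6]
append buf[-1]+buf[1] = 6+3 = 9 → [4, 3, 0, -5, 5, 6, 6, 9]
buf[-1]-buf[3] = 9-(-5) = 14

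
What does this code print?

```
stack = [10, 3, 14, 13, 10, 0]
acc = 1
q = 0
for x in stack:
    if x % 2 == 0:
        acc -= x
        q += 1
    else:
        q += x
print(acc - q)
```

x=10: even, acc = 1-10 = -9; q=1
x=3: not even; q=4
x=14: even, acc = (-9)-14 = -23; q=5
x=13: not even; q=18
x=10: even, acc = (-23)-10 = -33; q=19
x=0: even, acc = (-33)-0 = -33; q=20
acc-q = (-33)-20 = -53

-53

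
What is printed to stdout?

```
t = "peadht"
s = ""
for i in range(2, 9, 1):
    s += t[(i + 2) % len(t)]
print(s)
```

htpeadh

i=2: add t[4]='h' → 'h'
i=3: add t[5]='t' → 'ht'
i=4: add t[0]='p' → 'htp'
i=5: add t[1]='e' → 'htpe'
i=6: add t[2]='a' → 'htpea'
i=7: add t[3]='d' → 'htpead'
i=8: add t[4]='h' → 'htpeadh'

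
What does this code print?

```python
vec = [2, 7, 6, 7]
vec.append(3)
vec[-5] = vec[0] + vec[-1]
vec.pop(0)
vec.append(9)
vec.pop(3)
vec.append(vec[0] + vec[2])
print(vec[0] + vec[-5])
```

14

append 3 → [2, 7, 6, 7, 3]
vec[-5] = vec[0]+vec[-1] = 2+3 = 5 → [5, 7, 6, 7, 3]
pop(0) removes 5 → [7, 6, 7, 3]
append 9 → [7, 6, 7, 3, 9]
pop(3) removes 3 → [7, 6, 7, 9]
append vec[0]+vec[2] = 7+7 = 14 → [7, 6, 7, 9, 14]
vec[0]+vec[-5] = 7+7 = 14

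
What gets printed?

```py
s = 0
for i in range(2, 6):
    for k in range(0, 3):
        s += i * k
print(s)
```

42

i=2,k=0: s = 0+0 = 0
i=2,k=1: s = 0+2 = 2
i=2,k=2: s = 2+4 = 6
i=3,k=0: s = 6+0 = 6
i=3,k=1: s = 6+3 = 9
i=3,k=2: s = 9+6 = 15
i=4,k=0: s = 15+0 = 15
i=4,k=1: s = 15+4 = 19
i=4,k=2: s = 19+8 = 27
i=5,k=0: s = 27+0 = 27
i=5,k=1: s = 27+5 = 32
i=5,k=2: s = 32+10 = 42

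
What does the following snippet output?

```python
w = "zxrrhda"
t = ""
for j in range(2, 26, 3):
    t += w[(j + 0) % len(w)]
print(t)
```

rdxhzrar

j=2: add w[2]='r' → 'r'
j=5: add w[5]='d' → 'rd'
j=8: add w[1]='x' → 'rdx'
j=11: add w[4]='h' → 'rdxh'
j=14: add w[0]='z' → 'rdxhz'
j=17: add w[3]='r' → 'rdxhzr'
j=20: add w[6]='a' → 'rdxhzra'
j=23: add w[2]='r' → 'rdxhzrar'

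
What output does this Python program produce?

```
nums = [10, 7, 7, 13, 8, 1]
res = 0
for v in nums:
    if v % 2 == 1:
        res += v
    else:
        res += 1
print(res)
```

v=10: not odd, res = 0+1 = 1
v=7: odd, res = 1+7 = 8
v=7: odd, res = 8+7 = 15
v=13: odd, res = 15+13 = 28
v=8: not odd, res = 28+1 = 29
v=1: odd, res = 29+1 = 30

30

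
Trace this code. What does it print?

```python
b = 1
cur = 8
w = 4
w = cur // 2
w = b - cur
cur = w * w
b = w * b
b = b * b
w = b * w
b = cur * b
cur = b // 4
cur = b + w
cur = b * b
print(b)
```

w = 8//2 = 4
w = 1-8 = -7
cur = (-7)*(-7) = 49
b = (-7)*1 = -7
b = (-7)*(-7) = 49
w = 49*(-7) = -343
b = 49*49 = 2401
cur = 2401//4 = 600
cur = 2401+(-343) = 2058
cur = 2401*2401 = 5764801

2401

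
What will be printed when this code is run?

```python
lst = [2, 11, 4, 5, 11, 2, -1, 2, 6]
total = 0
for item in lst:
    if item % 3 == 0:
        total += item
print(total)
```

6

item=2: not %3==0
item=11: not %3==0
item=4: not %3==0
item=5: not %3==0
item=11: not %3==0
item=2: not %3==0
item=-1: not %3==0
item=2: not %3==0
item=6: %3==0, total = 0+6 = 6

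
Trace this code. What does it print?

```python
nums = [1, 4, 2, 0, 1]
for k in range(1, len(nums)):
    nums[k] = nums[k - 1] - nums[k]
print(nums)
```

k=1: nums[1] = 1-4 = -3 → [1, -3, 2, 0, 1]
k=2: nums[2] = (-3)-2 = -5 → [1, -3, -5, 0, 1]
k=3: nums[3] = (-5)-0 = -5 → [1, -3, -5, -5, 1]
k=4: nums[4] = (-5)-1 = -6 → [1, -3, -5, -5, -6]

[1, -3, -5, -5, -6]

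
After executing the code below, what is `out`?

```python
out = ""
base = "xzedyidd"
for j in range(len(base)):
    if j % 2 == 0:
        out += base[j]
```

'xeyd'

j=0: add 'x' → 'x'
j=1: skip
j=2: add 'e' → 'xe'
j=3: skip
j=4: add 'y' → 'xey'
j=5: skip
j=6: add 'd' → 'xeyd'
j=7: skip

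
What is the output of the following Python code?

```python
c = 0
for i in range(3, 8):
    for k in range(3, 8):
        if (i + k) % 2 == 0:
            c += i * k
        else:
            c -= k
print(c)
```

i=3,k=3: even sum, c = 0+9 = 9
i=3,k=4: odd sum, c = 9-4 = 5
i=3,k=5: even sum, c = 5+15 = 20
i=3,k=6: odd sum, c = 20-6 = 14
i=3,k=7: even sum, c = 14+21 = 35
i=4,k=3: odd sum, c = 35-3 = 32
i=4,k=4: even sum, c = 32+16 = 48
i=4,k=5: odd sum, c = 48-5 = 43
i=4,k=6: even sum, c = 43+24 = 67
i=4,k=7: odd sum, c = 67-7 = 60
i=5,k=3: even sum, c = 60+15 = 75
i=5,k=4: odd sum, c = 75-4 = 71
i=5,k=5: even sum, c = 71+25 = 96
i=5,k=6: odd sum, c = 96-6 = 90
i=5,k=7: even sum, c = 90+35 = 125
i=6,k=3: odd sum, c = 125-3 = 122
i=6,k=4: even sum, c = 122+24 = 146
i=6,k=5: odd sum, c = 146-5 = 141
i=6,k=6: even sum, c = 141+36 = 177
i=6,k=7: odd sum, c = 177-7 = 170
i=7,k=3: even sum, c = 170+21 = 191
i=7,k=4: odd sum, c = 191-4 = 187
i=7,k=5: even sum, c = 187+35 = 222
i=7,k=6: odd sum, c = 222-6 = 216
i=7,k=7: even sum, c = 216+49 = 265

265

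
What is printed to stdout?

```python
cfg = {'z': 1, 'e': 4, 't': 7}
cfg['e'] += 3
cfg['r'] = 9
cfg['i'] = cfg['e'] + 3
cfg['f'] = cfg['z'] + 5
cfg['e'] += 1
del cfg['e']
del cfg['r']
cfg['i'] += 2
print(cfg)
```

cfg['e'] = 4+3 = 7 → {'z': 1, 'e': 7, 't': 7}
cfg['r'] = 9 → {'z': 1, 'e': 7, 't': 7, 'r': 9}
cfg['i'] = cfg['e']+3 = 10 → {'z': 1, 'e': 7, 't': 7, 'r': 9, 'i': 10}
cfg['f'] = cfg['z']+5 = 6 → {'z': 1, 'e': 7, 't': 7, 'r': 9, 'i': 10, 'f': 6}
cfg['e'] = 7+1 = 8 → {'z': 1, 'e': 8, 't': 7, 'r': 9, 'i': 10, 'f': 6}
del 'e' → {'z': 1, 't': 7, 'r': 9, 'i': 10, 'f': 6}
del 'r' → {'z': 1, 't': 7, 'i': 10, 'f': 6}
cfg['i'] = 10+2 = 12 → {'z': 1, 't': 7, 'i': 12, 'f': 6}

{'z': 1, 't': 7, 'i': 12, 'f': 6}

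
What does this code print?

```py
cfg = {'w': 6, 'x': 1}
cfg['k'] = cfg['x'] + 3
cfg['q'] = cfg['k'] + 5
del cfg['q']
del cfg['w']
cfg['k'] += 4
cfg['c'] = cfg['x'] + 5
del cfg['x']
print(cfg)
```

{'k': 8, 'c': 6}

cfg['k'] = cfg['x']+3 = 4 → {'w': 6, 'x': 1, 'k': 4}
cfg['q'] = cfg['k']+5 = 9 → {'w': 6, 'x': 1, 'k': 4, 'q': 9}
del 'q' → {'w': 6, 'x': 1, 'k': 4}
del 'w' → {'x': 1, 'k': 4}
cfg['k'] = 4+4 = 8 → {'x': 1, 'k': 8}
cfg['c'] = cfg['x']+5 = 6 → {'x': 1, 'k': 8, 'c': 6}
del 'x' → {'k': 8, 'c': 6}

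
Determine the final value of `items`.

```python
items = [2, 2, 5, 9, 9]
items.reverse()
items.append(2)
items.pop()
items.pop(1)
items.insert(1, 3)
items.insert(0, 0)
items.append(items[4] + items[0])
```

[0, 9, 3, 5, 2, 2, 2]

reverse → [9, 9, 5, 2, 2]
append 2 → [9, 9, 5, 2, 2, 2]
pop() removes 2 → [9, 9, 5, 2, 2]
pop(1) removes 9 → [9, 5, 2, 2]
insert 3 at 1 → [9, 3, 5, 2, 2]
insert 0 at 0 → [0, 9, 3, 5, 2, 2]
append items[4]+items[0] = 2+0 = 2 → [0, 9, 3, 5, 2, 2, 2]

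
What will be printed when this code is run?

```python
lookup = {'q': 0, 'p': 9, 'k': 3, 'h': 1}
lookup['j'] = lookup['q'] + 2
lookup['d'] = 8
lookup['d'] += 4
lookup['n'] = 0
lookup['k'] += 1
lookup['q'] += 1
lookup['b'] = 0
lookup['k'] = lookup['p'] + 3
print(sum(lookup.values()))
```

37

lookup['j'] = lookup['q']+2 = 2 → {'q': 0, 'p': 9, 'k': 3, 'h': 1, 'j': 2}
lookup['d'] = 8 → {'q': 0, 'p': 9, 'k': 3, 'h': 1, 'j': 2, 'd': 8}
lookup['d'] = 8+4 = 12 → {'q': 0, 'p': 9, 'k': 3, 'h': 1, 'j': 2, 'd': 12}
lookup['n'] = 0 → {'q': 0, 'p': 9, 'k': 3, 'h': 1, 'j': 2, 'd': 12, 'n': 0}
lookup['k'] = 3+1 = 4 → {'q': 0, 'p': 9, 'k': 4, 'h': 1, 'j': 2, 'd': 12, 'n': 0}
lookup['q'] = 0+1 = 1 → {'q': 1, 'p': 9, 'k': 4, 'h': 1, 'j': 2, 'd': 12, 'n': 0}
lookup['b'] = 0 → {'q': 1, 'p': 9, 'k': 4, 'h': 1, 'j': 2, 'd': 12, 'n': 0, 'b': 0}
lookup['k'] = lookup['p']+3 = 12 → {'q': 1, 'p': 9, 'k': 12, 'h': 1, 'j': 2, 'd': 12, 'n': 0, 'b': 0}
sum of values = 37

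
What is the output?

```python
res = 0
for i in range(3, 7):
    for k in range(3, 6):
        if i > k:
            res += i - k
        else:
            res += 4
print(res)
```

i=3,k=3: not 3>3, res = 0+4 = 4
i=3,k=4: not 3>4, res = 4+4 = 8
i=3,k=5: not 3>5, res = 8+4 = 12
i=4,k=3: 4>3, res = 12+1 = 13
i=4,k=4: not 4>4, res = 13+4 = 17
i=4,k=5: not 4>5, res = 17+4 = 21
i=5,k=3: 5>3, res = 21+2 = 23
i=5,k=4: 5>4, res = 23+1 = 24
i=5,k=5: not 5>5, res = 24+4 = 28
i=6,k=3: 6>3, res = 28+3 = 31
i=6,k=4: 6>4, res = 31+2 = 33
i=6,k=5: 6>5, res = 33+1 = 34

34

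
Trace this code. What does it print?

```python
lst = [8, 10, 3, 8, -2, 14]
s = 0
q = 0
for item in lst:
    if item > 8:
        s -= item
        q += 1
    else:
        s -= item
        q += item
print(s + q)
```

item=8: not >8, s = 0-8 = -8; q=8
item=10: >8, s = (-8)-10 = -18; q=9
item=3: not >8, s = (-18)-3 = -21; q=12
item=8: not >8, s = (-21)-8 = -29; q=20
item=-2: not >8, s = (-29)-(-2) = -27; q=18
item=14: >8, s = (-27)-14 = -41; q=19
s+q = (-41)+19 = -22

-22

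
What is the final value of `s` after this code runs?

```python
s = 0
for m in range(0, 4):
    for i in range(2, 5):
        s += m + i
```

m=0,i=2: s = 0+2 = 2
m=0,i=3: s = 2+3 = 5
m=0,i=4: s = 5+4 = 9
m=1,i=2: s = 9+3 = 12
m=1,i=3: s = 12+4 = 16
m=1,i=4: s = 16+5 = 21
m=2,i=2: s = 21+4 = 25
m=2,i=3: s = 25+5 = 30
m=2,i=4: s = 30+6 = 36
m=3,i=2: s = 36+5 = 41
m=3,i=3: s = 41+6 = 47
m=3,i=4: s = 47+7 = 54

54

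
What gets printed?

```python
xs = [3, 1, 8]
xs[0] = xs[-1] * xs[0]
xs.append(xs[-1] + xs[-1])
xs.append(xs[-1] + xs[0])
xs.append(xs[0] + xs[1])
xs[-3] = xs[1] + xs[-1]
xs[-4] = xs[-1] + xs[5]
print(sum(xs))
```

166

xs[0] = xs[-1]*xs[0] = 8*3 = 24 → [24, 1, 8]
append xs[-1]+xs[-1] = 8+8 = 16 → [24, 1, 8, 16]
append xs[-1]+xs[0] = 16+24 = 40 → [24, 1, 8, 16, 40]
append xs[0]+xs[1] = 24+1 = 25 → [24, 1, 8, 16, 40, 25]
xs[-3] = xs[1]+xs[-1] = 1+25 = 26 → [24, 1, 8, 26, 40, 25]
xs[-4] = xs[-1]+xs[5] = 25+25 = 50 → [24, 1, 50, 26, 40, 25]
sum = 166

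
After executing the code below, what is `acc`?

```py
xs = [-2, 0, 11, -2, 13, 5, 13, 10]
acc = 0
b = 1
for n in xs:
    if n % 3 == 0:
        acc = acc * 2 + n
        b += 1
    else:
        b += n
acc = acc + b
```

n=-2: not %3==0; b=-1
n=0: %3==0, acc = 0*2+0 = 0; b=0
n=11: not %3==0; b=11
n=-2: not %3==0; b=9
n=13: not %3==0; b=22
n=5: not %3==0; b=27
n=13: not %3==0; b=40
n=10: not %3==0; b=50
acc+b = 0+50 = 50

50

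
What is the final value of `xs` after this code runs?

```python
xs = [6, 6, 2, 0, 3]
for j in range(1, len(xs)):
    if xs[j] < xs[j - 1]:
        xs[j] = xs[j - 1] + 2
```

[6, 6, 8, 10, 12]

j=1: 6>=6, unchanged → [6, 6, 2, 0, 3]
j=2: 2<6, xs[2] = 6+2 = 8 → [6, 6, 8, 0, 3]
j=3: 0<8, xs[3] = 8+2 = 10 → [6, 6, 8, 10, 3]
j=4: 3<10, xs[4] = 10+2 = 12 → [6, 6, 8, 10, 12]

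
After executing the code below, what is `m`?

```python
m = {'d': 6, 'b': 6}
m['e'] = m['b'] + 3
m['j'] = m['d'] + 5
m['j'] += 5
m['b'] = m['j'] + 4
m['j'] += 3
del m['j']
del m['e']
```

m['e'] = m['b']+3 = 9 → {'d': 6, 'b': 6, 'e': 9}
m['j'] = m['d']+5 = 11 → {'d': 6, 'b': 6, 'e': 9, 'j': 11}
m['j'] = 11+5 = 16 → {'d': 6, 'b': 6, 'e': 9, 'j': 16}
m['b'] = m['j']+4 = 20 → {'d': 6, 'b': 20, 'e': 9, 'j': 16}
m['j'] = 16+3 = 19 → {'d': 6, 'b': 20, 'e': 9, 'j': 19}
del 'j' → {'d': 6, 'b': 20, 'e': 9}
del 'e' → {'d': 6, 'b': 20}

{'d': 6, 'b': 20}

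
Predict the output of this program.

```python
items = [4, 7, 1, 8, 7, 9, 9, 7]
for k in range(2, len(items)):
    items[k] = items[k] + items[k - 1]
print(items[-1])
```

k=2: items[2] = 1+7 = 8 → [4, 7, 8, 8, 7, 9, 9, 7]
k=3: items[3] = 8+8 = 16 → [4, 7, 8, 16, 7, 9, 9, 7]
k=4: items[4] = 7+16 = 23 → [4, 7, 8, 16, 23, 9, 9, 7]
k=5: items[5] = 9+23 = 32 → [4, 7, 8, 16, 23, 32, 9, 7]
k=6: items[6] = 9+32 = 41 → [4, 7, 8, 16, 23, 32, 41, 7]
k=7: items[7] = 7+41 = 48 → [4, 7, 8, 16, 23, 32, 41, 48]

48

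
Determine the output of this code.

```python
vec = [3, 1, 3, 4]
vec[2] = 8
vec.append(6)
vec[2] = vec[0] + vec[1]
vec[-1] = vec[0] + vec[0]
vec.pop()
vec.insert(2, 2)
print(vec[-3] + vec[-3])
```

vec[2] = 8 → [3, 1, 8, 4]
append 6 → [3, 1, 8, 4, 6]
vec[2] = vec[0]+vec[1] = 3+1 = 4 → [3, 1, 4, 4, 6]
vec[-1] = vec[0]+vec[0] = 3+3 = 6 → [3, 1, 4, 4, 6]
pop() removes 6 → [3, 1, 4, 4]
insert 2 at 2 → [3, 1, 2, 4, 4]
vec[-3]+vec[-3] = 2+2 = 4

4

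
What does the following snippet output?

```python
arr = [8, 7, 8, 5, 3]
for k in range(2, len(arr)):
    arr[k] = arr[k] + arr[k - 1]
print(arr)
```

k=2: arr[2] = 8+7 = 15 → [8, 7, 15, 5, 3]
k=3: arr[3] = 5+15 = 20 → [8, 7, 15, 20, 3]
k=4: arr[4] = 3+20 = 23 → [8, 7, 15, 20, 23]

[8, 7, 15, 20, 23]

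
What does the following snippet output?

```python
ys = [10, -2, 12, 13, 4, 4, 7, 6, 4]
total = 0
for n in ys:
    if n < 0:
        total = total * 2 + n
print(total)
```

-2

n=10: not <0
n=-2: <0, total = 0*2+(-2) = -2
n=12: not <0
n=13: not <0
n=4: not <0
n=4: not <0
n=7: not <0
n=6: not <0
n=4: not <0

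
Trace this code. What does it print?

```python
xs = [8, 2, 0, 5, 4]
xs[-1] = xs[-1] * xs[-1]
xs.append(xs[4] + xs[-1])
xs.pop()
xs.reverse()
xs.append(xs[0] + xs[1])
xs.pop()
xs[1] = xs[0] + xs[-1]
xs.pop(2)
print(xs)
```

xs[-1] = xs[-1]*xs[-1] = 4*4 = 16 → [8, 2, 0, 5, 16]
append xs[4]+xs[-1] = 16+16 = 32 → [8, 2, 0, 5, 16, 32]
pop() removes 32 → [8, 2, 0, 5, 16]
reverse → [16, 5, 0, 2, 8]
append xs[0]+xs[1] = 16+5 = 21 → [16, 5, 0, 2, 8, 21]
pop() removes 21 → [16, 5, 0, 2, 8]
xs[1] = xs[0]+xs[-1] = 16+8 = 24 → [16, 24, 0, 2, 8]
pop(2) removes 0 → [16, 24, 2, 8]

[16, 24, 2, 8]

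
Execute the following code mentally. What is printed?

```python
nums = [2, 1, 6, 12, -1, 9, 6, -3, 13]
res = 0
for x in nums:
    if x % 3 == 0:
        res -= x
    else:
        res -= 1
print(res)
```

x=2: not %3==0, res = 0-1 = -1
x=1: not %3==0, res = (-1)-1 = -2
x=6: %3==0, res = (-2)-6 = -8
x=12: %3==0, res = (-8)-12 = -20
x=-1: not %3==0, res = (-20)-1 = -21
x=9: %3==0, res = (-21)-9 = -30
x=6: %3==0, res = (-30)-6 = -36
x=-3: %3==0, res = (-36)-(-3) = -33
x=13: not %3==0, res = (-33)-1 = -34

-34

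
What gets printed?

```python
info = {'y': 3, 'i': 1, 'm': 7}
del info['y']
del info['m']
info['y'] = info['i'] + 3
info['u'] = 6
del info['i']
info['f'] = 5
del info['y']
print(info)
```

{'u': 6, 'f': 5}

del 'y' → {'i': 1, 'm': 7}
del 'm' → {'i': 1}
info['y'] = info['i']+3 = 4 → {'i': 1, 'y': 4}
info['u'] = 6 → {'i': 1, 'y': 4, 'u': 6}
del 'i' → {'y': 4, 'u': 6}
info['f'] = 5 → {'y': 4, 'u': 6, 'f': 5}
del 'y' → {'u': 6, 'f': 5}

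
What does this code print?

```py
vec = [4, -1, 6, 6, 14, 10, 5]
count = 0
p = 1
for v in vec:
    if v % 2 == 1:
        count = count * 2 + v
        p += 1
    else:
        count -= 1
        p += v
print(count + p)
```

v=4: not odd, count = 0-1 = -1; p=5
v=-1: odd, count = (-1)*2+(-1) = -3; p=6
v=6: not odd, count = (-3)-1 = -4; p=12
v=6: not odd, count = (-4)-1 = -5; p=18
v=14: not odd, count = (-5)-1 = -6; p=32
v=10: not odd, count = (-6)-1 = -7; p=42
v=5: odd, count = (-7)*2+5 = -9; p=43
count+p = (-9)+43 = 34

34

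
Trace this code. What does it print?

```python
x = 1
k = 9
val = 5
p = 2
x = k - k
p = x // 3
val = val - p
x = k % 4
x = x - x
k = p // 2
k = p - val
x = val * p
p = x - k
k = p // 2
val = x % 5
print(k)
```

2

x = 9-9 = 0
p = 0//3 = 0
val = 5-0 = 5
x = 9%4 = 1
x = 1-1 = 0
k = 0//2 = 0
k = 0-5 = -5
x = 5*0 = 0
p = 0-(-5) = 5
k = 5//2 = 2
val = 0%5 = 0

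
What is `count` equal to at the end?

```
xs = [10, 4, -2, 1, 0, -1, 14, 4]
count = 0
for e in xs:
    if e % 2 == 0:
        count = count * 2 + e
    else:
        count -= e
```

e=10: even, count = 0*2+10 = 10
e=4: even, count = 10*2+4 = 24
e=-2: even, count = 24*2+(-2) = 46
e=1: not even, count = 46-1 = 45
e=0: even, count = 45*2+0 = 90
e=-1: not even, count = 90-(-1) = 91
e=14: even, count = 91*2+14 = 196
e=4: even, count = 196*2+4 = 396

396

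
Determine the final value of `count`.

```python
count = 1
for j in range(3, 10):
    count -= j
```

-41

j=3: count = 1-3 = -2
j=4: count = (-2)-4 = -6
j=5: count = (-6)-5 = -11
j=6: count = (-11)-6 = -17
j=7: count = (-17)-7 = -24
j=8: count = (-24)-8 = -32
j=9: count = (-32)-9 = -41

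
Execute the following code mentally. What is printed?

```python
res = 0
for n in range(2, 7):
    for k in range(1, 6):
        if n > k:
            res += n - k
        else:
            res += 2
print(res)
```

n=2,k=1: 2>1, res = 0+1 = 1
n=2,k=2: not 2>2, res = 1+2 = 3
n=2,k=3: not 2>3, res = 3+2 = 5
n=2,k=4: not 2>4, res = 5+2 = 7
n=2,k=5: not 2>5, res = 7+2 = 9
n=3,k=1: 3>1, res = 9+2 = 11
n=3,k=2: 3>2, res = 11+1 = 12
n=3,k=3: not 3>3, res = 12+2 = 14
n=3,k=4: not 3>4, res = 14+2 = 16
n=3,k=5: not 3>5, res = 16+2 = 18
n=4,k=1: 4>1, res = 18+3 = 21
n=4,k=2: 4>2, res = 21+2 = 23
n=4,k=3: 4>3, res = 23+1 = 24
n=4,k=4: not 4>4, res = 24+2 = 26
n=4,k=5: not 4>5, res = 26+2 = 28
n=5,k=1: 5>1, res = 28+4 = 32
n=5,k=2: 5>2, res = 32+3 = 35
n=5,k=3: 5>3, res = 35+2 = 37
n=5,k=4: 5>4, res = 37+1 = 38
n=5,k=5: not 5>5, res = 38+2 = 40
n=6,k=1: 6>1, res = 40+5 = 45
n=6,k=2: 6>2, res = 45+4 = 49
n=6,k=3: 6>3, res = 49+3 = 52
n=6,k=4: 6>4, res = 52+2 = 54
n=6,k=5: 6>5, res = 54+1 = 55

55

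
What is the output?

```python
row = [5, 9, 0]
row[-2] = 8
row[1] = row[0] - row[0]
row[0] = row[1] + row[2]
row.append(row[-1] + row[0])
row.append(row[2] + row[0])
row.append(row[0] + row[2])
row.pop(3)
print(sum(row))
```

0

row[-2] = 8 → [5, 8, 0]
row[1] = row[0]-row[0] = 5-5 = 0 → [5, 0, 0]
row[0] = row[1]+row[2] = 0+0 = 0 → [0, 0, 0]
append row[-1]+row[0] = 0+0 = 0 → [0, 0, 0, 0]
append row[2]+row[0] = 0+0 = 0 → [0, 0, 0, 0, 0]
append row[0]+row[2] = 0+0 = 0 → [0, 0, 0, 0, 0, 0]
pop(3) removes 0 → [0, 0, 0, 0, 0]
sum = 0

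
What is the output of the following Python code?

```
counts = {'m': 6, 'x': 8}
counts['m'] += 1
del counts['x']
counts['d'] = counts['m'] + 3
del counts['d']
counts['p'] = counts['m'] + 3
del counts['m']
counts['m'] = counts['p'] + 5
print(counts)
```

{'p': 10, 'm': 15}

counts['m'] = 6+1 = 7 → {'m': 7, 'x': 8}
del 'x' → {'m': 7}
counts['d'] = counts['m']+3 = 10 → {'m': 7, 'd': 10}
del 'd' → {'m': 7}
counts['p'] = counts['m']+3 = 10 → {'m': 7, 'p': 10}
del 'm' → {'p': 10}
counts['m'] = counts['p']+5 = 15 → {'p': 10, 'm': 15}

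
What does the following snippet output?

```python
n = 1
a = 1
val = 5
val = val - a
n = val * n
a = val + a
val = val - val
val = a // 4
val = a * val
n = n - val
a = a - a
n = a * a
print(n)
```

0

val = 5-1 = 4
n = 4*1 = 4
a = 4+1 = 5
val = 4-4 = 0
val = 5//4 = 1
val = 5*1 = 5
n = 4-5 = -1
a = 5-5 = 0
n = 0*0 = 0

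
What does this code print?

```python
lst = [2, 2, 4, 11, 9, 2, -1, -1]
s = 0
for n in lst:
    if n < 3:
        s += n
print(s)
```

n=2: <3, s = 0+2 = 2
n=2: <3, s = 2+2 = 4
n=4: not <3
n=11: not <3
n=9: not <3
n=2: <3, s = 4+2 = 6
n=-1: <3, s = 6+(-1) = 5
n=-1: <3, s = 5+(-1) = 4

4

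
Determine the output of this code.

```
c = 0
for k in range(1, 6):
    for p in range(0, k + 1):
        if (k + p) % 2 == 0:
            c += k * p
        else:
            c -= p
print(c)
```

k=1,p=0: odd sum, c = 0-0 = 0
k=1,p=1: even sum, c = 0+1 = 1
k=2,p=0: even sum, c = 1+0 = 1
k=2,p=1: odd sum, c = 1-1 = 0
k=2,p=2: even sum, c = 0+4 = 4
k=3,p=0: odd sum, c = 4-0 = 4
k=3,p=1: even sum, c = 4+3 = 7
k=3,p=2: odd sum, c = 7-2 = 5
k=3,p=3: even sum, c = 5+9 = 14
k=4,p=0: even sum, c = 14+0 = 14
k=4,p=1: odd sum, c = 14-1 = 13
k=4,p=2: even sum, c = 13+8 = 21
k=4,p=3: odd sum, c = 21-3 = 18
k=4,p=4: even sum, c = 18+16 = 34
k=5,p=0: odd sum, c = 34-0 = 34
k=5,p=1: even sum, c = 34+5 = 39
k=5,p=2: odd sum, c = 39-2 = 37
k=5,p=3: even sum, c = 37+15 = 52
k=5,p=4: odd sum, c = 52-4 = 48
k=5,p=5: even sum, c = 48+25 = 73

73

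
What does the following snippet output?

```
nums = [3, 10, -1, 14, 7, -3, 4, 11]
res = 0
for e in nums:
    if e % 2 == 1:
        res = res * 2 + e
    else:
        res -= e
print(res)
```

e=3: odd, res = 0*2+3 = 3
e=10: not odd, res = 3-10 = -7
e=-1: odd, res = (-7)*2+(-1) = -15
e=14: not odd, res = (-15)-14 = -29
e=7: odd, res = (-29)*2+7 = -51
e=-3: odd, res = (-51)*2+(-3) = -105
e=4: not odd, res = (-105)-4 = -109
e=11: odd, res = (-109)*2+11 = -207

-207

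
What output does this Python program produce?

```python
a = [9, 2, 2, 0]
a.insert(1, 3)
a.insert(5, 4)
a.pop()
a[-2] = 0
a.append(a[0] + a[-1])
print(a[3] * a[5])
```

insert 3 at 1 → [9, 3, 2, 2, 0]
insert 4 at 5 → [9, 3, 2, 2, 0, 4]
pop() removes 4 → [9, 3, 2, 2, 0]
a[-2] = 0 → [9, 3, 2, 0, 0]
append a[0]+a[-1] = 9+0 = 9 → [9, 3, 2, 0, 0, 9]
a[3]*a[5] = 0*9 = 0

0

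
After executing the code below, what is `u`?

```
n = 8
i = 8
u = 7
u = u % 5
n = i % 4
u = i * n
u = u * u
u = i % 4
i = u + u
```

u = 7%5 = 2
n = 8%4 = 0
u = 8*0 = 0
u = 0*0 = 0
u = 8%4 = 0
i = 0+0 = 0

0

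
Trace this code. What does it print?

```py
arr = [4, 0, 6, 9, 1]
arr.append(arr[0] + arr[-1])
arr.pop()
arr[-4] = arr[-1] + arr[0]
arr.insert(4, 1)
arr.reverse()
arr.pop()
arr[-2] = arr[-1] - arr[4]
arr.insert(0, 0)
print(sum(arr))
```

16

append arr[0]+arr[-1] = 4+1 = 5 → [4, 0, 6, 9, 1, 5]
pop() removes 5 → [4, 0, 6, 9, 1]
arr[-4] = arr[-1]+arr[0] = 1+4 = 5 → [4, 5, 6, 9, 1]
insert 1 at 4 → [4, 5, 6, 9, 1, 1]
reverse → [1, 1, 9, 6, 5, 4]
pop() removes 4 → [1, 1, 9, 6, 5]
arr[-2] = arr[-1]-arr[4] = 5-5 = 0 → [1, 1, 9, 0, 5]
insert 0 at 0 → [0, 1, 1, 9, 0, 5]
sum = 16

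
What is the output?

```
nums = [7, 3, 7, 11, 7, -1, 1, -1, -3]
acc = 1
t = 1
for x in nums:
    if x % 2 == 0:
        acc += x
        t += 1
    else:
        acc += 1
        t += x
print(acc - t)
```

x=7: not even, acc = 1+1 = 2; t=8
x=3: not even, acc = 2+1 = 3; t=11
x=7: not even, acc = 3+1 = 4; t=18
x=11: not even, acc = 4+1 = 5; t=29
x=7: not even, acc = 5+1 = 6; t=36
x=-1: not even, acc = 6+1 = 7; t=35
x=1: not even, acc = 7+1 = 8; t=36
x=-1: not even, acc = 8+1 = 9; t=35
x=-3: not even, acc = 9+1 = 10; t=32
acc-t = 10-32 = -22

-22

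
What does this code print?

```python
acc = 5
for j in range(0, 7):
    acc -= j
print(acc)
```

j=0: acc = 5-0 = 5
j=1: acc = 5-1 = 4
j=2: acc = 4-2 = 2
j=3: acc = 2-3 = -1
j=4: acc = (-1)-4 = -5
j=5: acc = (-5)-5 = -10
j=6: acc = (-10)-6 = -16

-16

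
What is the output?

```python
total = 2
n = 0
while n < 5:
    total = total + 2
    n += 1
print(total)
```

12

n=0: total = 2+2 = 4
n=1: total = 4+2 = 6
n=2: total = 6+2 = 8
n=3: total = 8+2 = 10
n=4: total = 10+2 = 12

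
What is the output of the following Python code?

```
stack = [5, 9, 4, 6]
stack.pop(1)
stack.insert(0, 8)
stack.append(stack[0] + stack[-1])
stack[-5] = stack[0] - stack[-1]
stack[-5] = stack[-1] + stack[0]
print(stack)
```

pop(1) removes 9 → [5, 4, 6]
insert 8 at 0 → [8, 5, 4, 6]
append stack[0]+stack[-1] = 8+6 = 14 → [8, 5, 4, 6, 14]
stack[-5] = stack[0]-stack[-1] = 8-14 = -6 → [-6, 5, 4, 6, 14]
stack[-5] = stack[-1]+stack[0] = 14+(-6) = 8 → [8, 5, 4, 6, 14]

[8, 5, 4, 6, 14]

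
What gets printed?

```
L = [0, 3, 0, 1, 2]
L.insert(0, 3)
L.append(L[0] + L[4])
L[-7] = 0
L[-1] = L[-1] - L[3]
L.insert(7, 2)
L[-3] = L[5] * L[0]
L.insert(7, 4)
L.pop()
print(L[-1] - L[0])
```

4

insert 3 at 0 → [3, 0, 3, 0, 1, 2]
append L[0]+L[4] = 3+1 = 4 → [3, 0, 3, 0, 1, 2, 4]
L[-7] = 0 → [0, 0, 3, 0, 1, 2, 4]
L[-1] = L[-1]-L[3] = 4-0 = 4 → [0, 0, 3, 0, 1, 2, 4]
insert 2 at 7 → [0, 0, 3, 0, 1, 2, 4, 2]
L[-3] = L[5]*L[0] = 2*0 = 0 → [0, 0, 3, 0, 1, 0, 4, 2]
insert 4 at 7 → [0, 0, 3, 0, 1, 0, 4, 4, 2]
pop() removes 2 → [0, 0, 3, 0, 1, 0, 4, 4]
L[-1]-L[0] = 4-0 = 4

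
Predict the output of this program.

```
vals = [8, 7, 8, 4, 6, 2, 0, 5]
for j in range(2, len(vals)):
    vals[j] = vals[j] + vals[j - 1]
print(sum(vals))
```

160

j=2: vals[2] = 8+7 = 15 → [8, 7, 15, 4, 6, 2, 0, 5]
j=3: vals[3] = 4+15 = 19 → [8, 7, 15, 19, 6, 2, 0, 5]
j=4: vals[4] = 6+19 = 25 → [8, 7, 15, 19, 25, 2, 0, 5]
j=5: vals[5] = 2+25 = 27 → [8, 7, 15, 19, 25, 27, 0, 5]
j=6: vals[6] = 0+27 = 27 → [8, 7, 15, 19, 25, 27, 27, 5]
j=7: vals[7] = 5+27 = 32 → [8, 7, 15, 19, 25, 27, 27, 32]
sum = 160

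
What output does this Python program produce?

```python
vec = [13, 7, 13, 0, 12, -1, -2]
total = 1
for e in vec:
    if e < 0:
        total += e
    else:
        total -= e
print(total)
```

-47

e=13: not <0, total = 1-13 = -12
e=7: not <0, total = (-12)-7 = -19
e=13: not <0, total = (-19)-13 = -32
e=0: not <0, total = (-32)-0 = -32
e=12: not <0, total = (-32)-12 = -44
e=-1: <0, total = (-44)+(-1) = -45
e=-2: <0, total = (-45)+(-2) = -47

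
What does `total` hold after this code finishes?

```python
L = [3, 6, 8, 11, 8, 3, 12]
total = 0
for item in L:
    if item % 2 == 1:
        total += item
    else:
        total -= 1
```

13

item=3: odd, total = 0+3 = 3
item=6: not odd, total = 3-1 = 2
item=8: not odd, total = 2-1 = 1
item=11: odd, total = 1+11 = 12
item=8: not odd, total = 12-1 = 11
item=3: odd, total = 11+3 = 14
item=12: not odd, total = 14-1 = 13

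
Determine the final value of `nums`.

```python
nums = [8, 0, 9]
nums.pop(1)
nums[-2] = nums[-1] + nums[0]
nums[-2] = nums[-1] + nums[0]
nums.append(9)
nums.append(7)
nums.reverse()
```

pop(1) removes 0 → [8, 9]
nums[-2] = nums[-1]+nums[0] = 9+8 = 17 → [17, 9]
nums[-2] = nums[-1]+nums[0] = 9+17 = 26 → [26, 9]
append 9 → [26, 9, 9]
append 7 → [26, 9, 9, 7]
reverse → [7, 9, 9, 26]

[7, 9, 9, 26]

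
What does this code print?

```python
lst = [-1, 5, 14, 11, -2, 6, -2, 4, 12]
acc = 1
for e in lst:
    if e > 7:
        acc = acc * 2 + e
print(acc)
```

e=-1: not >7
e=5: not >7
e=14: >7, acc = 1*2+14 = 16
e=11: >7, acc = 16*2+11 = 43
e=-2: not >7
e=6: not >7
e=-2: not >7
e=4: not >7
e=12: >7, acc = 43*2+12 = 98

98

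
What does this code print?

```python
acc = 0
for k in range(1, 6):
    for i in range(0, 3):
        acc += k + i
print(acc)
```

60

k=1,i=0: acc = 0+1 = 1
k=1,i=1: acc = 1+2 = 3
k=1,i=2: acc = 3+3 = 6
k=2,i=0: acc = 6+2 = 8
k=2,i=1: acc = 8+3 = 11
k=2,i=2: acc = 11+4 = 15
k=3,i=0: acc = 15+3 = 18
k=3,i=1: acc = 18+4 = 22
k=3,i=2: acc = 22+5 = 27
k=4,i=0: acc = 27+4 = 31
k=4,i=1: acc = 31+5 = 36
k=4,i=2: acc = 36+6 = 42
k=5,i=0: acc = 42+5 = 47
k=5,i=1: acc = 47+6 = 53
k=5,i=2: acc = 53+7 = 60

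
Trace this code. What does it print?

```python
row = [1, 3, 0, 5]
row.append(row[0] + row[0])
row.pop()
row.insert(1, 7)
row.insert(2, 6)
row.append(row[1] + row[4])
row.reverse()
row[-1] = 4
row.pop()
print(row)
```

[7, 5, 0, 3, 6, 7]

append row[0]+row[0] = 1+1 = 2 → [1, 3, 0, 5, 2]
pop() removes 2 → [1, 3, 0, 5]
insert 7 at 1 → [1, 7, 3, 0, 5]
insert 6 at 2 → [1, 7, 6, 3, 0, 5]
append row[1]+row[4] = 7+0 = 7 → [1, 7, 6, 3, 0, 5, 7]
reverse → [7, 5, 0, 3, 6, 7, 1]
row[-1] = 4 → [7, 5, 0, 3, 6, 7, 4]
pop() removes 4 → [7, 5, 0, 3, 6, 7]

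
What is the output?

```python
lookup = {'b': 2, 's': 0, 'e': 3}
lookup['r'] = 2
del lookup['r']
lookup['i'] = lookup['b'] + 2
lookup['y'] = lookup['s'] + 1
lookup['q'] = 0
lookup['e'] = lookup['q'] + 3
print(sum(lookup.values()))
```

lookup['r'] = 2 → {'b': 2, 's': 0, 'e': 3, 'r': 2}
del 'r' → {'b': 2, 's': 0, 'e': 3}
lookup['i'] = lookup['b']+2 = 4 → {'b': 2, 's': 0, 'e': 3, 'i': 4}
lookup['y'] = lookup['s']+1 = 1 → {'b': 2, 's': 0, 'e': 3, 'i': 4, 'y': 1}
lookup['q'] = 0 → {'b': 2, 's': 0, 'e': 3, 'i': 4, 'y': 1, 'q': 0}
lookup['e'] = lookup['q']+3 = 3 → {'b': 2, 's': 0, 'e': 3, 'i': 4, 'y': 1, 'q': 0}
sum of values = 10

10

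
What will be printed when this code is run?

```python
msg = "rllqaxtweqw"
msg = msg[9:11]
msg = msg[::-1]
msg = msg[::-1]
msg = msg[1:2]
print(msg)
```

w

slice [9:11] → 'qw'
reverse → 'wq'
reverse → 'qw'
slice [1:2] → 'w'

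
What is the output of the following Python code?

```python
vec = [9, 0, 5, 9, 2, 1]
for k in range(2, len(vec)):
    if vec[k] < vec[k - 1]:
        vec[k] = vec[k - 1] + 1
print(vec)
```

[9, 0, 5, 9, 10, 11]

k=2: 5>=0, unchanged → [9, 0, 5, 9, 2, 1]
k=3: 9>=5, unchanged → [9, 0, 5, 9, 2, 1]
k=4: 2<9, vec[4] = 9+1 = 10 → [9, 0, 5, 9, 10, 1]
k=5: 1<10, vec[5] = 10+1 = 11 → [9, 0, 5, 9, 10, 11]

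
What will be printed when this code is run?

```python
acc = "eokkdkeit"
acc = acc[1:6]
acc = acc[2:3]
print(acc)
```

slice [1:6] → 'okkdk'
slice [2:3] → 'k'

k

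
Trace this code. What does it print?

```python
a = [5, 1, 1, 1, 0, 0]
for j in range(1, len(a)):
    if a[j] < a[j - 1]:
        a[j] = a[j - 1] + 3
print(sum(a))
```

j=1: 1<5, a[1] = 5+3 = 8 → [5, 8, 1, 1, 0, 0]
j=2: 1<8, a[2] = 8+3 = 11 → [5, 8, 11, 1, 0, 0]
j=3: 1<11, a[3] = 11+3 = 14 → [5, 8, 11, 14, 0, 0]
j=4: 0<14, a[4] = 14+3 = 17 → [5, 8, 11, 14, 17, 0]
j=5: 0<17, a[5] = 17+3 = 20 → [5, 8, 11, 14, 17, 20]
sum = 75

75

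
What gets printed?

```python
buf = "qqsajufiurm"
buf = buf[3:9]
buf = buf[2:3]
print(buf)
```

u

slice [3:9] → 'ajufiu'
slice [2:3] → 'u'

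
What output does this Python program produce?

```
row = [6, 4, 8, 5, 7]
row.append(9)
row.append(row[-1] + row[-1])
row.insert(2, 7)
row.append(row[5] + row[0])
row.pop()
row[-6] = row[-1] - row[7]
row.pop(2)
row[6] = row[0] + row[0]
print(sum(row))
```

append 9 → [6, 4, 8, 5, 7, 9]
append row[-1]+row[-1] = 9+9 = 18 → [6, 4, 8, 5, 7, 9, 18]
insert 7 at 2 → [6, 4, 7, 8, 5, 7, 9, 18]
append row[5]+row[0] = 7+6 = 13 → [6, 4, 7, 8, 5, 7, 9, 18, 13]
pop() removes 13 → [6, 4, 7, 8, 5, 7, 9, 18]
row[-6] = row[-1]-row[7] = 18-18 = 0 → [6, 4, 0, 8, 5, 7, 9, 18]
pop(2) removes 0 → [6, 4, 8, 5, 7, 9, 18]
row[6] = row[0]+row[0] = 6+6 = 12 → [6, 4, 8, 5, 7, 9, 12]
sum = 51

51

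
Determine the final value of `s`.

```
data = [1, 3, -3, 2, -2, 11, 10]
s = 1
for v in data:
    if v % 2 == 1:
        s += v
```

13

v=1: odd, s = 1+1 = 2
v=3: odd, s = 2+3 = 5
v=-3: odd, s = 5+(-3) = 2
v=2: not odd
v=-2: not odd
v=11: odd, s = 2+11 = 13
v=10: not odd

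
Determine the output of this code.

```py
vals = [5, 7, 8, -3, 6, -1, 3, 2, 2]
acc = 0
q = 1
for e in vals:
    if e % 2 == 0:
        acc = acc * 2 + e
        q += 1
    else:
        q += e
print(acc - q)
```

78

e=5: not even; q=6
e=7: not even; q=13
e=8: even, acc = 0*2+8 = 8; q=14
e=-3: not even; q=11
e=6: even, acc = 8*2+6 = 22; q=12
e=-1: not even; q=11
e=3: not even; q=14
e=2: even, acc = 22*2+2 = 46; q=15
e=2: even, acc = 46*2+2 = 94; q=16
acc-q = 94-16 = 78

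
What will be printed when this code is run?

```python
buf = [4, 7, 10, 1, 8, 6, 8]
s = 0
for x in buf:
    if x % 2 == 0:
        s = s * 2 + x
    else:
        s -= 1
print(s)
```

x=4: even, s = 0*2+4 = 4
x=7: not even, s = 4-1 = 3
x=10: even, s = 3*2+10 = 16
x=1: not even, s = 16-1 = 15
x=8: even, s = 15*2+8 = 38
x=6: even, s = 38*2+6 = 82
x=8: even, s = 82*2+8 = 172

172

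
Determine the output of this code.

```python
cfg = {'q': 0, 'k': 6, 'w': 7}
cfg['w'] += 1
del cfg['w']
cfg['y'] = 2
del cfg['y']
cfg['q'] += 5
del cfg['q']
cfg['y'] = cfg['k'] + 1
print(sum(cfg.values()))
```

cfg['w'] = 7+1 = 8 → {'q': 0, 'k': 6, 'w': 8}
del 'w' → {'q': 0, 'k': 6}
cfg['y'] = 2 → {'q': 0, 'k': 6, 'y': 2}
del 'y' → {'q': 0, 'k': 6}
cfg['q'] = 0+5 = 5 → {'q': 5, 'k': 6}
del 'q' → {'k': 6}
cfg['y'] = cfg['k']+1 = 7 → {'k': 6, 'y': 7}
sum of values = 13

13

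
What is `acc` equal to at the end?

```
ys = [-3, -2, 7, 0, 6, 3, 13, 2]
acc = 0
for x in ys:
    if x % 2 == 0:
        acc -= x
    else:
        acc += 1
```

-2

x=-3: not even, acc = 0+1 = 1
x=-2: even, acc = 1-(-2) = 3
x=7: not even, acc = 3+1 = 4
x=0: even, acc = 4-0 = 4
x=6: even, acc = 4-6 = -2
x=3: not even, acc = (-2)+1 = -1
x=13: not even, acc = (-1)+1 = 0
x=2: even, acc = 0-2 = -2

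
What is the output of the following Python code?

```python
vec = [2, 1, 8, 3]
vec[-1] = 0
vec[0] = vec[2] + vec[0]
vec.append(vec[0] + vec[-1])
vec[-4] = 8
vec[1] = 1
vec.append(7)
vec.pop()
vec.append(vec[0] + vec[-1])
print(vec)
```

[10, 1, 8, 0, 10, 20]

vec[-1] = 0 → [2, 1, 8, 0]
vec[0] = vec[2]+vec[0] = 8+2 = 10 → [10, 1, 8, 0]
append vec[0]+vec[-1] = 10+0 = 10 → [10, 1, 8, 0, 10]
vec[-4] = 8 → [10, 8, 8, 0, 10]
vec[1] = 1 → [10, 1, 8, 0, 10]
append 7 → [10, 1, 8, 0, 10, 7]
pop() removes 7 → [10, 1, 8, 0, 10]
append vec[0]+vec[-1] = 10+10 = 20 → [10, 1, 8, 0, 10, 20]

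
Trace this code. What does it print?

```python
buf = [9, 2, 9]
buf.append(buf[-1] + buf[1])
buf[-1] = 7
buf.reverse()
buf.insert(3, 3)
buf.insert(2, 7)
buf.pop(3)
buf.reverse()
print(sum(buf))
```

35

append buf[-1]+buf[1] = 9+2 = 11 → [9, 2, 9, 11]
buf[-1] = 7 → [9, 2, 9, 7]
reverse → [7, 9, 2, 9]
insert 3 at 3 → [7, 9, 2, 3, 9]
insert 7 at 2 → [7, 9, 7, 2, 3, 9]
pop(3) removes 2 → [7, 9, 7, 3, 9]
reverse → [9, 3, 7, 9, 7]
sum = 35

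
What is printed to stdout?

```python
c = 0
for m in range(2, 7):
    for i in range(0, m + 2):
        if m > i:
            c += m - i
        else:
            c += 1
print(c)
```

m=2,i=0: 2>0, c = 0+2 = 2
m=2,i=1: 2>1, c = 2+1 = 3
m=2,i=2: not 2>2, c = 3+1 = 4
m=2,i=3: not 2>3, c = 4+1 = 5
m=3,i=0: 3>0, c = 5+3 = 8
m=3,i=1: 3>1, c = 8+2 = 10
m=3,i=2: 3>2, c = 10+1 = 11
m=3,i=3: not 3>3, c = 11+1 = 12
m=3,i=4: not 3>4, c = 12+1 = 13
m=4,i=0: 4>0, c = 13+4 = 17
m=4,i=1: 4>1, c = 17+3 = 20
m=4,i=2: 4>2, c = 20+2 = 22
m=4,i=3: 4>3, c = 22+1 = 23
m=4,i=4: not 4>4, c = 23+1 = 24
m=4,i=5: not 4>5, c = 24+1 = 25
m=5,i=0: 5>0, c = 25+5 = 30
m=5,i=1: 5>1, c = 30+4 = 34
m=5,i=2: 5>2, c = 34+3 = 37
m=5,i=3: 5>3, c = 37+2 = 39
m=5,i=4: 5>4, c = 39+1 = 40
m=5,i=5: not 5>5, c = 40+1 = 41
m=5,i=6: not 5>6, c = 41+1 = 42
m=6,i=0: 6>0, c = 42+6 = 48
m=6,i=1: 6>1, c = 48+5 = 53
m=6,i=2: 6>2, c = 53+4 = 57
m=6,i=3: 6>3, c = 57+3 = 60
m=6,i=4: 6>4, c = 60+2 = 62
m=6,i=5: 6>5, c = 62+1 = 63
m=6,i=6: not 6>6, c = 63+1 = 64
m=6,i=7: not 6>7, c = 64+1 = 65

65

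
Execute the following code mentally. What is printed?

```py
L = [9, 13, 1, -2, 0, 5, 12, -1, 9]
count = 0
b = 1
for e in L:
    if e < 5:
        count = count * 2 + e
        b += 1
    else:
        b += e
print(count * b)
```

e=9: not <5; b=10
e=13: not <5; b=23
e=1: <5, count = 0*2+1 = 1; b=24
e=-2: <5, count = 1*2+(-2) = 0; b=25
e=0: <5, count = 0*2+0 = 0; b=26
e=5: not <5; b=31
e=12: not <5; b=43
e=-1: <5, count = 0*2+(-1) = -1; b=44
e=9: not <5; b=53
count*b = (-1)*53 = -53

-53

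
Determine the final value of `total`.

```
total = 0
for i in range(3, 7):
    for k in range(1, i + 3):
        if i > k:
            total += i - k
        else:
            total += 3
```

70

i=3,k=1: 3>1, total = 0+2 = 2
i=3,k=2: 3>2, total = 2+1 = 3
i=3,k=3: not 3>3, total = 3+3 = 6
i=3,k=4: not 3>4, total = 6+3 = 9
i=3,k=5: not 3>5, total = 9+3 = 12
i=4,k=1: 4>1, total = 12+3 = 15
i=4,k=2: 4>2, total = 15+2 = 17
i=4,k=3: 4>3, total = 17+1 = 18
i=4,k=4: not 4>4, total = 18+3 = 21
i=4,k=5: not 4>5, total = 21+3 = 24
i=4,k=6: not 4>6, total = 24+3 = 27
i=5,k=1: 5>1, total = 27+4 = 31
i=5,k=2: 5>2, total = 31+3 = 34
i=5,k=3: 5>3, total = 34+2 = 36
i=5,k=4: 5>4, total = 36+1 = 37
i=5,k=5: not 5>5, total = 37+3 = 40
i=5,k=6: not 5>6, total = 40+3 = 43
i=5,k=7: not 5>7, total = 43+3 = 46
i=6,k=1: 6>1, total = 46+5 = 51
i=6,k=2: 6>2, total = 51+4 = 55
i=6,k=3: 6>3, total = 55+3 = 58
i=6,k=4: 6>4, total = 58+2 = 60
i=6,k=5: 6>5, total = 60+1 = 61
i=6,k=6: not 6>6, total = 61+3 = 64
i=6,k=7: not 6>7, total = 64+3 = 67
i=6,k=8: not 6>8, total = 67+3 = 70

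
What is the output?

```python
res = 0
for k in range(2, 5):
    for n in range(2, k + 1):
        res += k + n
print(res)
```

k=2,n=2: res = 0+4 = 4
k=3,n=2: res = 4+5 = 9
k=3,n=3: res = 9+6 = 15
k=4,n=2: res = 15+6 = 21
k=4,n=3: res = 21+7 = 28
k=4,n=4: res = 28+8 = 36

36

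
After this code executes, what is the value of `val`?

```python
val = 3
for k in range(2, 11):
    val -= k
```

-51

k=2: val = 3-2 = 1
k=3: val = 1-3 = -2
k=4: val = (-2)-4 = -6
k=5: val = (-6)-5 = -11
k=6: val = (-11)-6 = -17
k=7: val = (-17)-7 = -24
k=8: val = (-24)-8 = -32
k=9: val = (-32)-9 = -41
k=10: val = (-41)-10 = -51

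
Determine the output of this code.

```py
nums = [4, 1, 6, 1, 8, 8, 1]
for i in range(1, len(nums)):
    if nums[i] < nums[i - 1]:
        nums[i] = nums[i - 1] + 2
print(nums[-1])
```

i=1: 1<4, nums[1] = 4+2 = 6 → [4, 6, 6, 1, 8, 8, 1]
i=2: 6>=6, unchanged → [4, 6, 6, 1, 8, 8, 1]
i=3: 1<6, nums[3] = 6+2 = 8 → [4, 6, 6, 8, 8, 8, 1]
i=4: 8>=8, unchanged → [4, 6, 6, 8, 8, 8, 1]
i=5: 8>=8, unchanged → [4, 6, 6, 8, 8, 8, 1]
i=6: 1<8, nums[6] = 8+2 = 10 → [4, 6, 6, 8, 8, 8, 10]

10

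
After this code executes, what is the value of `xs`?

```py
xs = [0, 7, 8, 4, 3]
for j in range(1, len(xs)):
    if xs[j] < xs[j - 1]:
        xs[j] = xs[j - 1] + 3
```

[0, 7, 8, 11, 14]

j=1: 7>=0, unchanged → [0, 7, 8, 4, 3]
j=2: 8>=7, unchanged → [0, 7, 8, 4, 3]
j=3: 4<8, xs[3] = 8+3 = 11 → [0, 7, 8, 11, 3]
j=4: 3<11, xs[4] = 11+3 = 14 → [0, 7, 8, 11, 14]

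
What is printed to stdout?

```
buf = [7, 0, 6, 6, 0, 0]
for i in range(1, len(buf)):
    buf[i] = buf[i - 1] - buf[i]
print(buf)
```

i=1: buf[1] = 7-0 = 7 → [7, 7, 6, 6, 0, 0]
i=2: buf[2] = 7-6 = 1 → [7, 7, 1, 6, 0, 0]
i=3: buf[3] = 1-6 = -5 → [7, 7, 1, -5, 0, 0]
i=4: buf[4] = (-5)-0 = -5 → [7, 7, 1, -5, -5, 0]
i=5: buf[5] = (-5)-0 = -5 → [7, 7, 1, -5, -5, -5]

[7, 7, 1, -5, -5, -5]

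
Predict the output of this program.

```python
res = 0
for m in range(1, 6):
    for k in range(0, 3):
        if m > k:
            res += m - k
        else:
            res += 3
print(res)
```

40

m=1,k=0: 1>0, res = 0+1 = 1
m=1,k=1: not 1>1, res = 1+3 = 4
m=1,k=2: not 1>2, res = 4+3 = 7
m=2,k=0: 2>0, res = 7+2 = 9
m=2,k=1: 2>1, res = 9+1 = 10
m=2,k=2: not 2>2, res = 10+3 = 13
m=3,k=0: 3>0, res = 13+3 = 16
m=3,k=1: 3>1, res = 16+2 = 18
m=3,k=2: 3>2, res = 18+1 = 19
m=4,k=0: 4>0, res = 19+4 = 23
m=4,k=1: 4>1, res = 23+3 = 26
m=4,k=2: 4>2, res = 26+2 = 28
m=5,k=0: 5>0, res = 28+5 = 33
m=5,k=1: 5>1, res = 33+4 = 37
m=5,k=2: 5>2, res = 37+3 = 40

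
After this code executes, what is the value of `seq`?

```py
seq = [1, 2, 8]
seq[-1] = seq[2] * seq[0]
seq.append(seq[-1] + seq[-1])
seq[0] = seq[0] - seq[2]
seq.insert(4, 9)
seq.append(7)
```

[-7, 2, 8, 16, 9, 7]

seq[-1] = seq[2]*seq[0] = 8*1 = 8 → [1, 2, 8]
append seq[-1]+seq[-1] = 8+8 = 16 → [1, 2, 8, 16]
seq[0] = seq[0]-seq[2] = 1-8 = -7 → [-7, 2, 8, 16]
insert 9 at 4 → [-7, 2, 8, 16, 9]
append 7 → [-7, 2, 8, 16, 9, 7]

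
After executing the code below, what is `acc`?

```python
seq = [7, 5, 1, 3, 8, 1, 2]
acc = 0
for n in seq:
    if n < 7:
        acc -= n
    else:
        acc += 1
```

-10

n=7: not <7, acc = 0+1 = 1
n=5: <7, acc = 1-5 = -4
n=1: <7, acc = (-4)-1 = -5
n=3: <7, acc = (-5)-3 = -8
n=8: not <7, acc = (-8)+1 = -7
n=1: <7, acc = (-7)-1 = -8
n=2: <7, acc = (-8)-2 = -10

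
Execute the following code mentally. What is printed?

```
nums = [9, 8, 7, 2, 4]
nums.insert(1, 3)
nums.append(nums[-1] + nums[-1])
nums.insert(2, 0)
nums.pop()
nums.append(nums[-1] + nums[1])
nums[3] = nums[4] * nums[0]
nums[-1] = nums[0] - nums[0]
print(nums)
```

insert 3 at 1 → [9, 3, 8, 7, 2, 4]
append nums[-1]+nums[-1] = 4+4 = 8 → [9, 3, 8, 7, 2, 4, 8]
insert 0 at 2 → [9, 3, 0, 8, 7, 2, 4, 8]
pop() removes 8 → [9, 3, 0, 8, 7, 2, 4]
append nums[-1]+nums[1] = 4+3 = 7 → [9, 3, 0, 8, 7, 2, 4, 7]
nums[3] = nums[4]*nums[0] = 7*9 = 63 → [9, 3, 0, 63, 7, 2, 4, 7]
nums[-1] = nums[0]-nums[0] = 9-9 = 0 → [9, 3, 0, 63, 7, 2, 4, 0]

[9, 3, 0, 63, 7, 2, 4, 0]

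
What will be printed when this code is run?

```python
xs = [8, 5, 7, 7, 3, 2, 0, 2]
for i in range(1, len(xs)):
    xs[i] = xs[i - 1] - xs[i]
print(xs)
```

[8, 3, -4, -11, -14, -16, -16, -18]

i=1: xs[1] = 8-5 = 3 → [8, 3, 7, 7, 3, 2, 0, 2]
i=2: xs[2] = 3-7 = -4 → [8, 3, -4, 7, 3, 2, 0, 2]
i=3: xs[3] = (-4)-7 = -11 → [8, 3, -4, -11, 3, 2, 0, 2]
i=4: xs[4] = (-11)-3 = -14 → [8, 3, -4, -11, -14, 2, 0, 2]
i=5: xs[5] = (-14)-2 = -16 → [8, 3, -4, -11, -14, -16, 0, 2]
i=6: xs[6] = (-16)-0 = -16 → [8, 3, -4, -11, -14, -16, -16, 2]
i=7: xs[7] = (-16)-2 = -18 → [8, 3, -4, -11, -14, -16, -16, -18]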